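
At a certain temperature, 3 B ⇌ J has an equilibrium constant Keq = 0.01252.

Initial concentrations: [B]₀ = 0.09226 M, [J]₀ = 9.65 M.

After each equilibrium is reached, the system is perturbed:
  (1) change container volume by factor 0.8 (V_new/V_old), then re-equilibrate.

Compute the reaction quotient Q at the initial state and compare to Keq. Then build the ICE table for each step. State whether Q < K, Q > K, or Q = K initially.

Q₀ = 1.2288e+04 vs Keq = 0.01252 ⇒ Q>K, reverse
Step 1:
                    B           J
  Initial     0.09226        9.65
  Change        8.123      -2.708
  Equil         8.215       6.942
  solve Keq expr → x = -2.708; check Q = 0.01252
Then change container volume by factor 0.8 (V_new/V_old).
Step 2:
                    B           J
  Initial       10.27       8.678
  Change       -1.277      0.4257
  Equil         8.992       9.104
  solve Keq expr → x = 0.4257; check Q = 0.01252

Q₀ = 1.2288e+04; Q > K (proceeds reverse)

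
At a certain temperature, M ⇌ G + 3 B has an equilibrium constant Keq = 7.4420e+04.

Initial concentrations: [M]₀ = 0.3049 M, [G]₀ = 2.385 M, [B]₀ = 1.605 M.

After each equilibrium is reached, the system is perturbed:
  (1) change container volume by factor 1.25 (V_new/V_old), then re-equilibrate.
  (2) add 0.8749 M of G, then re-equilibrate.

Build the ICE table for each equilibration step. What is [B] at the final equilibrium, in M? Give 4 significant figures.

Q₀ = 32.34 vs Keq = 7.4420e+04 ⇒ Q<K, forward
Step 1:
                   M          G          B
  init        0.3049      2.385      1.605
  Δ          -0.3043     0.3043      0.913
  eq      5.7691e-04      2.689      2.518
  solve Keq expr → x = 0.3043; check Q = 7.4420e+04
Then change container volume by factor 1.25 (V_new/V_old).
Step 2:
                   M          G          B
  init    4.6152e-04      2.151      2.014
  Δ       -2.2496e-04 2.2496e-04 6.7488e-04
  eq      2.3656e-04      2.152      2.015
  solve Keq expr → x = 2.2496e-04; check Q = 7.4420e+04
Then add 0.8749 M of G.
Step 3:
                   M          G          B
  init    2.3656e-04      3.027      2.015
  Δ       9.6036e-05 -9.6036e-05 -2.8811e-04
  eq      3.3260e-04      3.026      2.015
  solve Keq expr → x = -9.6036e-05; check Q = 7.4420e+04

[B]_eq = 2.015 M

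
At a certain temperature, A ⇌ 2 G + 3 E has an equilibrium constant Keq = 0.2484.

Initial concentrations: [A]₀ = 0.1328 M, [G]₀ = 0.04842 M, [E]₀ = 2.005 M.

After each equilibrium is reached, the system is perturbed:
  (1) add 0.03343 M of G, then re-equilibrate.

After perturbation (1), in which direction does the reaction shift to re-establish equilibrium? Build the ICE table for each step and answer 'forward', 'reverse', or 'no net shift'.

Direction: reverse

Q₀ = 0.1423 vs Keq = 0.2484 ⇒ Q<K, forward
Step 1:
                  A         G         E
  init       0.1328   0.04842     2.005
  Δ       -0.006529   0.01306   0.01959
  eq         0.1263   0.06148     2.025
  solve Keq expr → x = 0.006529; check Q = 0.2484
Then add 0.03343 M of G.
Step 2:
                  A         G         E
  init       0.1263   0.09491     2.025
  Δ         0.01402  -0.02803  -0.04205
  eq         0.1403   0.06687     1.983
  solve Keq expr → x = -0.01402; check Q = 0.2484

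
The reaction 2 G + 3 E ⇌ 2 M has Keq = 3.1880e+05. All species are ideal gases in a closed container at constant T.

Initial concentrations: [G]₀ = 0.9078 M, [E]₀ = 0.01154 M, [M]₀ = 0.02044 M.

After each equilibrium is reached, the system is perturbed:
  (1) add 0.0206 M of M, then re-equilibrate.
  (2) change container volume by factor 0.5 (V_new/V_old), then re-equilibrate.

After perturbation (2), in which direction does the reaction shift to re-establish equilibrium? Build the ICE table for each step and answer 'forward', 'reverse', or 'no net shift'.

Q₀ = 329.9 vs Keq = 3.1880e+05 ⇒ Q<K, forward
Step 1:
                   G          E          M
  Initial     0.9078    0.01154    0.02044
  Change   -0.006747   -0.01012   0.006747
  Equil       0.9011   0.001419    0.02719
  solve Keq expr → x = 0.003374; check Q = 3.1880e+05
Then add 0.0206 M of M.
Step 2:
                   G          E          M
  Initial     0.9011   0.001419    0.04779
  Change  4.2316e-04 6.3474e-04 -4.2316e-04
  Equil       0.9015   0.002053    0.04736
  solve Keq expr → x = -2.1158e-04; check Q = 3.1880e+05
Then change container volume by factor 0.5 (V_new/V_old).
Step 3:
                   G          E          M
  Initial      1.803   0.004107    0.09473
  Change   -0.001355  -0.002033   0.001355
  Equil        1.802   0.002074    0.09608
  solve Keq expr → x = 6.7764e-04; check Q = 3.1880e+05

Direction: forward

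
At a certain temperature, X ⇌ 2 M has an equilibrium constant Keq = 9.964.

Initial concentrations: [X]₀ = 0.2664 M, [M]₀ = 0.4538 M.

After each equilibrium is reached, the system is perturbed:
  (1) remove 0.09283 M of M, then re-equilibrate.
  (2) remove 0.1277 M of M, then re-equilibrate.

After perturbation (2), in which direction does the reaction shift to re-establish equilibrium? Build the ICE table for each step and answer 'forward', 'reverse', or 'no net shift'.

Q₀ = 0.773 vs Keq = 9.964 ⇒ Q<K, forward
Step 1:
                    X           M
  init         0.2664      0.4538
  Δ            -0.195      0.3899
  eq          0.07144      0.8437
  solve Keq expr → x = 0.195; check Q = 9.964
Then remove 0.09283 M of M.
Step 2:
                    X           M
  init        0.07144      0.7509
  Δ          -0.01138     0.02275
  eq          0.06007      0.7736
  solve Keq expr → x = 0.01138; check Q = 9.964
Then remove 0.1277 M of M.
Step 3:
                    X           M
  init        0.06007      0.6459
  Δ          -0.01438     0.02876
  eq          0.04569      0.6747
  solve Keq expr → x = 0.01438; check Q = 9.964

Direction: forward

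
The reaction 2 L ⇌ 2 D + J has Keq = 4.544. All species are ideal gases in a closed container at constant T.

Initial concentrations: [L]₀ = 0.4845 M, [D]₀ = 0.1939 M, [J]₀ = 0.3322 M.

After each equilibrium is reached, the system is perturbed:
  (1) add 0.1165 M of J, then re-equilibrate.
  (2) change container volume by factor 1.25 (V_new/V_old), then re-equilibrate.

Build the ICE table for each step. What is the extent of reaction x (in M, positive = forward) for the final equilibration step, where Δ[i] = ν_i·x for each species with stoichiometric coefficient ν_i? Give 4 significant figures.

x = 0.005479 M

Q₀ = 0.05321 vs Keq = 4.544 ⇒ Q<K, forward
Step 1:
                   L          D          J
  I           0.4845     0.1939     0.3322
  C          -0.3167     0.3167     0.1584
  E           0.1678     0.5106     0.4906
  solve Keq expr → x = 0.1584; check Q = 4.544
Then add 0.1165 M of J.
Step 2:
                   L          D          J
  I           0.1678     0.5106     0.6071
  C          0.01309   -0.01309  -0.006546
  E           0.1809     0.4975     0.6005
  solve Keq expr → x = -0.006546; check Q = 4.544
Then change container volume by factor 1.25 (V_new/V_old).
Step 3:
                   L          D          J
  I           0.1447      0.398     0.4804
  C         -0.01096    0.01096   0.005479
  E           0.1337      0.409     0.4859
  solve Keq expr → x = 0.005479; check Q = 4.544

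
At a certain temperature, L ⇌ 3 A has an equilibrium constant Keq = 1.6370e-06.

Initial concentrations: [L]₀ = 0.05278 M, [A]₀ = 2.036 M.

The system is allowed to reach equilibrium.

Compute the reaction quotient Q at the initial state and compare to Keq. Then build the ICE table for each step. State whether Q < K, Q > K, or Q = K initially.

Q₀ = 159.9; Q > K (proceeds reverse)

Q₀ = 159.9 vs Keq = 1.6370e-06 ⇒ Q>K, reverse
Step 1:
                  L         A
  Initial   0.05278     2.036
  Change     0.6751    -2.025
  Equil      0.7279    0.0106
  solve Keq expr → x = -0.6751; check Q = 1.6370e-06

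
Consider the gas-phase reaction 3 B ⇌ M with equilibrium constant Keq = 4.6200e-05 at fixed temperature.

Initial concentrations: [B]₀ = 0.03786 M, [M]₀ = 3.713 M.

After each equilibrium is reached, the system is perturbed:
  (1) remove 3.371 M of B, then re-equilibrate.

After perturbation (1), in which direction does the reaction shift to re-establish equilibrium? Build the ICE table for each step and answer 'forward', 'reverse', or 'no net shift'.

Q₀ = 6.8420e+04 vs Keq = 4.6200e-05 ⇒ Q>K, reverse
Step 1:
                    B           M
  Initial     0.03786       3.713
  Change        10.95      -3.652
  Equil         10.99     0.06137
  solve Keq expr → x = -3.652; check Q = 4.6200e-05
Then remove 3.371 M of B.
Step 2:
                    B           M
  Initial       7.622     0.06137
  Change       0.1198    -0.03994
  Equil         7.742     0.02144
  solve Keq expr → x = -0.03994; check Q = 4.6200e-05

Direction: reverse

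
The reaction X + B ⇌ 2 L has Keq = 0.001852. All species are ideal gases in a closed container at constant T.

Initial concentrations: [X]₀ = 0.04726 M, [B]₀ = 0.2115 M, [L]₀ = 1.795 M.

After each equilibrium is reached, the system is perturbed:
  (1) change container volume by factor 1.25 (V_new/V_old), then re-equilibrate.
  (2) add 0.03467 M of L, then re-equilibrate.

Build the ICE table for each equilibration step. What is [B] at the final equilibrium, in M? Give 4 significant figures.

Q₀ = 322.3 vs Keq = 0.001852 ⇒ Q>K, reverse
Step 1:
                  X         B         L
  init      0.04726    0.2115     1.795
  Δ          0.8759    0.8759    -1.752
  eq         0.9232     1.087   0.04312
  solve Keq expr → x = -0.8759; check Q = 0.001852
Then change container volume by factor 1.25 (V_new/V_old).
Step 2:
                  X         B         L
  init       0.7386      0.87    0.0345
  Δ               0         0         0
  eq         0.7386      0.87    0.0345
  solve Keq expr → x = 0; check Q = 0.001852
Then add 0.03467 M of L.
Step 3:
                  X         B         L
  init       0.7386      0.87   0.06917
  Δ         0.01697   0.01697  -0.03394
  eq         0.7555    0.8869   0.03523
  solve Keq expr → x = -0.01697; check Q = 0.001852

[B]_eq = 0.8869 M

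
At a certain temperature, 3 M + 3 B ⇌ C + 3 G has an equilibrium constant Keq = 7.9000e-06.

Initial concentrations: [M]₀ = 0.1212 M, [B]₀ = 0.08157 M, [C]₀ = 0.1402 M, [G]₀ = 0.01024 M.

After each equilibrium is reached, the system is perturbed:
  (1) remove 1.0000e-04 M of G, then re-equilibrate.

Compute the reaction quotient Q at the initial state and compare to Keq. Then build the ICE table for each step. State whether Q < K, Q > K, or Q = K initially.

Q₀ = 0.1558; Q > K (proceeds reverse)

Q₀ = 0.1558 vs Keq = 7.9000e-06 ⇒ Q>K, reverse
Step 1:
                   M          B          C          G
  Initial     0.1212    0.08157     0.1402    0.01024
  Change    0.009778   0.009778  -0.003259  -0.009778
  Equil        0.131    0.09135     0.1369 4.6230e-04
  solve Keq expr → x = -0.003259; check Q = 7.9000e-06
Then remove 1.0000e-04 M of G.
Step 2:
                   M          B          C          G
  Initial      0.131    0.09135     0.1369 3.6230e-04
  Change  -9.9112e-05 -9.9112e-05 3.3037e-05 9.9112e-05
  Equil       0.1309    0.09125      0.137 4.6141e-04
  solve Keq expr → x = 3.3037e-05; check Q = 7.9000e-06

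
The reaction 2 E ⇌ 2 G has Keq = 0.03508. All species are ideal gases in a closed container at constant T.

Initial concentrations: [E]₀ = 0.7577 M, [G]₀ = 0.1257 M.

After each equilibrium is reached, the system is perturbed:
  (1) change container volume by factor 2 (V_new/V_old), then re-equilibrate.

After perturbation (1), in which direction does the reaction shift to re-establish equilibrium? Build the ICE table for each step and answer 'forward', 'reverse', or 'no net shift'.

Q₀ = 0.02752 vs Keq = 0.03508 ⇒ Q<K, forward
Step 1:
                  E         G
  init       0.7577    0.1257
  Δ        -0.01366   0.01366
  eq          0.744    0.1394
  solve Keq expr → x = 0.006828; check Q = 0.03508
Then change container volume by factor 2 (V_new/V_old).
Step 2:
                  E         G
  init        0.372   0.06968
  Δ               0         0
  eq          0.372   0.06968
  solve Keq expr → x = 0; check Q = 0.03508

Direction: no net shift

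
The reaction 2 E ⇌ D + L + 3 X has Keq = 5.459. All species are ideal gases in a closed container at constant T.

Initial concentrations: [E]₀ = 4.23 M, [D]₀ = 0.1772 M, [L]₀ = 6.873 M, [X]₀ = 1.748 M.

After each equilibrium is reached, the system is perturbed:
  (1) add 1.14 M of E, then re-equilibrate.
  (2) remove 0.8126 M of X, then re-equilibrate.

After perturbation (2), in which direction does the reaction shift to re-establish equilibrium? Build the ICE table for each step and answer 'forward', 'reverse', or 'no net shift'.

Q₀ = 0.3635 vs Keq = 5.459 ⇒ Q<K, forward
Step 1:
                  E         D         L         X
  I            4.23    0.1772     6.873     1.748
  C         -0.6371    0.3186    0.3186    0.9557
  E           3.593    0.4958     7.192     2.704
  solve Keq expr → x = 0.3186; check Q = 5.459
Then add 1.14 M of E.
Step 2:
                  E         D         L         X
  I           4.733    0.4958     7.192     2.704
  C         -0.1831   0.09153   0.09153    0.2746
  E            4.55    0.5873     7.283     2.978
  solve Keq expr → x = 0.09153; check Q = 5.459
Then remove 0.8126 M of X.
Step 3:
                  E         D         L         X
  I            4.55    0.5873     7.283     2.166
  C         -0.3018    0.1509    0.1509    0.4527
  E           4.248    0.7382     7.434     2.618
  solve Keq expr → x = 0.1509; check Q = 5.459

Direction: forward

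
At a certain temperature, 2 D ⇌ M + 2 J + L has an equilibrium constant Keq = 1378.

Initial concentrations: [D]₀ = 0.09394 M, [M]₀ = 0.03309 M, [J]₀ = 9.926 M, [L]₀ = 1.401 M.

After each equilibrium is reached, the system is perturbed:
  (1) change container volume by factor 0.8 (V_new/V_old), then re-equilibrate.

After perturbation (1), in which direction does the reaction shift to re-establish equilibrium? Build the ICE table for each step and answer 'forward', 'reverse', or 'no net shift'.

Q₀ = 517.6 vs Keq = 1378 ⇒ Q<K, forward
Step 1:
                    D           M           J           L
  Initial     0.09394     0.03309       9.926       1.401
  Change     -0.02564     0.01282     0.02564     0.01282
  Equil        0.0683     0.04591       9.952       1.414
  solve Keq expr → x = 0.01282; check Q = 1378
Then change container volume by factor 0.8 (V_new/V_old).
Step 2:
                    D           M           J           L
  Initial     0.08538     0.05739       12.44       1.767
  Change      0.01421   -0.007103    -0.01421   -0.007103
  Equil       0.09958     0.05028       12.43        1.76
  solve Keq expr → x = -0.007103; check Q = 1378

Direction: reverse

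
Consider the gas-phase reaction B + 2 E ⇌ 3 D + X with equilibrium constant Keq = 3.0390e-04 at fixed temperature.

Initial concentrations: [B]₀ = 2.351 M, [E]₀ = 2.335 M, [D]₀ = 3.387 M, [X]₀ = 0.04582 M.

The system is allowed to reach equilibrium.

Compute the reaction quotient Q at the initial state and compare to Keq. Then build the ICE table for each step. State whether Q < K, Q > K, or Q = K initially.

Q₀ = 0.1389 vs Keq = 3.0390e-04 ⇒ Q>K, reverse
Step 1:
                  B         E         D         X
  Initial     2.351     2.335     3.387   0.04582
  Change     0.0457   0.09139   -0.1371   -0.0457
  Equil       2.397     2.426      3.25 1.2492e-04
  solve Keq expr → x = -0.0457; check Q = 3.0390e-04

Q₀ = 0.1389; Q > K (proceeds reverse)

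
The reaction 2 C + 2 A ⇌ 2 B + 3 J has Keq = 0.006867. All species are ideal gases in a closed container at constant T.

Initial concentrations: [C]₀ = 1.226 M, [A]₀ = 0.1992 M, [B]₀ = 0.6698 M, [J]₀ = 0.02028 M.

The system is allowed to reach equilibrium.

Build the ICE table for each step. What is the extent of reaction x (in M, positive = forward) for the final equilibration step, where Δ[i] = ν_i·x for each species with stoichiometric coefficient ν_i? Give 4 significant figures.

x = 0.01957 M

Q₀ = 6.2739e-05 vs Keq = 0.006867 ⇒ Q<K, forward
Step 1:
                  C         A         B         J
  Initial     1.226    0.1992    0.6698   0.02028
  Change   -0.03915  -0.03915   0.03915   0.05872
  Equil       1.187    0.1601    0.7089     0.079
  solve Keq expr → x = 0.01957; check Q = 0.006867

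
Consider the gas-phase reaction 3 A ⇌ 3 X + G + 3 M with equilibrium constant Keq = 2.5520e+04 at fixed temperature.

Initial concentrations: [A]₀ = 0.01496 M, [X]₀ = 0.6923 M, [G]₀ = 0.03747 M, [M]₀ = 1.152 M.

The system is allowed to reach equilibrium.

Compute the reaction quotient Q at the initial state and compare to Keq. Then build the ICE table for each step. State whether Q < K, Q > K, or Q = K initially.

Q₀ = 5677 vs Keq = 2.5520e+04 ⇒ Q<K, forward
Step 1:
                  A         X         G         M
  Initial   0.01496    0.6923   0.03747     1.152
  Change  -0.005626  0.005626  0.001875  0.005626
  Equil    0.009334    0.6979   0.03935     1.158
  solve Keq expr → x = 0.001875; check Q = 2.5520e+04

Q₀ = 5677; Q < K (proceeds forward)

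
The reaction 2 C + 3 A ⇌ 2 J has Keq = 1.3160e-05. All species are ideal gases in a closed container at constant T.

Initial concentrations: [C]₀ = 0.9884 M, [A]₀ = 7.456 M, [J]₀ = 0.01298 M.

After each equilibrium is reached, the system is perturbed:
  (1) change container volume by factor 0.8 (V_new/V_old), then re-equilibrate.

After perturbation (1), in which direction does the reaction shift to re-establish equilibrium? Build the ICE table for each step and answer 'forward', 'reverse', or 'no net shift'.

Q₀ = 4.1607e-07 vs Keq = 1.3160e-05 ⇒ Q<K, forward
Step 1:
                  C         A         J
  init       0.9884     7.456   0.01298
  Δ        -0.05483  -0.08225   0.05483
  eq         0.9336     7.374   0.06781
  solve Keq expr → x = 0.02742; check Q = 1.3160e-05
Then change container volume by factor 0.8 (V_new/V_old).
Step 2:
                  C         A         J
  init        1.167     9.217   0.08477
  Δ        -0.02983  -0.04474   0.02983
  eq          1.137     9.172    0.1146
  solve Keq expr → x = 0.01491; check Q = 1.3160e-05

Direction: forward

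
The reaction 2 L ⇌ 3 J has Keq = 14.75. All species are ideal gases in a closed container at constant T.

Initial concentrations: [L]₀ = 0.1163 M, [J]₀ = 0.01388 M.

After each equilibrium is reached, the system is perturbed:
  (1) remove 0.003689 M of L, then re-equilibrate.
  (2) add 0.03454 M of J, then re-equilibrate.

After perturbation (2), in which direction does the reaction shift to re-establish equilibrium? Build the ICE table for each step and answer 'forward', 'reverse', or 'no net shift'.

Q₀ = 1.9770e-04 vs Keq = 14.75 ⇒ Q<K, forward
Step 1:
                    L           J
  Initial      0.1163     0.01388
  Change     -0.09921      0.1488
  Equil       0.01709      0.1627
  solve Keq expr → x = 0.04961; check Q = 14.75
Then remove 0.003689 M of L.
Step 2:
                    L           J
  Initial      0.0134      0.1627
  Change     0.002988   -0.004482
  Equil       0.01639      0.1582
  solve Keq expr → x = -0.001494; check Q = 14.75
Then add 0.03454 M of J.
Step 3:
                    L           J
  Initial     0.01639      0.1928
  Change     0.004501   -0.006752
  Equil       0.02089       0.186
  solve Keq expr → x = -0.002251; check Q = 14.75

Direction: reverse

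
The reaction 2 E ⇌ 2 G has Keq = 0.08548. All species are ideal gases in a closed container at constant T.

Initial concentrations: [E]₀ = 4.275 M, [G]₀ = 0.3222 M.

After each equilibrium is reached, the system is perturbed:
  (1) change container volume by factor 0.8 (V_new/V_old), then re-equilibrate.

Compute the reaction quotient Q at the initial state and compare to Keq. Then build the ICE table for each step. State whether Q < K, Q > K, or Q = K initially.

Q₀ = 0.00568 vs Keq = 0.08548 ⇒ Q<K, forward
Step 1:
                    E           G
  init          4.275      0.3222
  Δ           -0.7178      0.7178
  eq            3.557        1.04
  solve Keq expr → x = 0.3589; check Q = 0.08548
Then change container volume by factor 0.8 (V_new/V_old).
Step 2:
                    E           G
  init          4.446         1.3
  Δ                 0           0
  eq            4.446         1.3
  solve Keq expr → x = 0; check Q = 0.08548

Q₀ = 0.00568; Q < K (proceeds forward)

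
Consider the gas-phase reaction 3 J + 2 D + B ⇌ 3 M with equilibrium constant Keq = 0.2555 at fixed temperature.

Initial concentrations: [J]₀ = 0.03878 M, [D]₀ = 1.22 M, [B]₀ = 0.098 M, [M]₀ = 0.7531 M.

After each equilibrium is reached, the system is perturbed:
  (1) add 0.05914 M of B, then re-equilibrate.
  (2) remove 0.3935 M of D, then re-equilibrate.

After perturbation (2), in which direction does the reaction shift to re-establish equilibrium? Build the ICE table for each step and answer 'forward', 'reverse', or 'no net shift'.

Q₀ = 5.0210e+04 vs Keq = 0.2555 ⇒ Q>K, reverse
Step 1:
                   J          D          B          M
  init       0.03878       1.22      0.098     0.7531
  Δ           0.4763     0.3176     0.1588    -0.4763
  eq          0.5151      1.538     0.2568     0.2768
  solve Keq expr → x = -0.1588; check Q = 0.2555
Then add 0.05914 M of B.
Step 2:
                   J          D          B          M
  init        0.5151      1.538     0.3159     0.2768
  Δ         -0.01124  -0.007492  -0.003746    0.01124
  eq          0.5039       1.53     0.3122      0.288
  solve Keq expr → x = 0.003746; check Q = 0.2555
Then remove 0.3935 M of D.
Step 3:
                   J          D          B          M
  init        0.5039      1.137     0.3122      0.288
  Δ          0.03127    0.02085    0.01042   -0.03127
  eq          0.5351      1.157     0.3226     0.2567
  solve Keq expr → x = -0.01042; check Q = 0.2555

Direction: reverse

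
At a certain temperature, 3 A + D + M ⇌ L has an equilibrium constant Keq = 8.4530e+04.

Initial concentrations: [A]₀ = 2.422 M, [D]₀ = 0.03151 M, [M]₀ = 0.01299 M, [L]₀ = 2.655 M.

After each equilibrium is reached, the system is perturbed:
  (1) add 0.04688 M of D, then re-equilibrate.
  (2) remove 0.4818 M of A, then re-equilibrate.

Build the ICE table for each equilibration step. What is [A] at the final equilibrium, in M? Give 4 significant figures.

[A]_eq = 1.901 M

Q₀ = 456.5 vs Keq = 8.4530e+04 ⇒ Q<K, forward
Step 1:
                   A          D          M          L
  I            2.422    0.03151    0.01299      2.655
  C         -0.03859   -0.01286   -0.01286    0.01286
  E            2.383    0.01865 1.2502e-04      2.668
  solve Keq expr → x = 0.01286; check Q = 8.4530e+04
Then add 0.04688 M of D.
Step 2:
                   A          D          M          L
  I            2.383    0.06553 1.2502e-04      2.668
  C       -2.6816e-04 -8.9387e-05 -8.9387e-05 8.9387e-05
  E            2.383    0.06544 3.5637e-05      2.668
  solve Keq expr → x = 8.9387e-05; check Q = 8.4530e+04
Then remove 0.4818 M of A.
Step 3:
                   A          D          M          L
  I            1.901    0.06544 3.5637e-05      2.668
  C       1.0346e-04 3.4487e-05 3.4487e-05 -3.4487e-05
  E            1.901    0.06547 7.0125e-05      2.668
  solve Keq expr → x = -3.4487e-05; check Q = 8.4530e+04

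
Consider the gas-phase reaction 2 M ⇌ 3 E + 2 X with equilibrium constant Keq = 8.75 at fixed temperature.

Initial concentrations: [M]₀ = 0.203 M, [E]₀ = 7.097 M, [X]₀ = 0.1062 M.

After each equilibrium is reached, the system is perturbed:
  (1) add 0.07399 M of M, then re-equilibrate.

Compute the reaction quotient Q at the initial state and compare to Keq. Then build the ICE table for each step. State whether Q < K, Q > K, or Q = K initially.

Q₀ = 97.83 vs Keq = 8.75 ⇒ Q>K, reverse
Step 1:
                   M          E          X
  init         0.203      7.097     0.1062
  Δ          0.06363   -0.09544   -0.06363
  eq          0.2666      7.002    0.04257
  solve Keq expr → x = -0.03181; check Q = 8.75
Then add 0.07399 M of M.
Step 2:
                   M          E          X
  init        0.3406      7.002    0.04257
  Δ         -0.01004    0.01506    0.01004
  eq          0.3306      7.017    0.05261
  solve Keq expr → x = 0.00502; check Q = 8.75

Q₀ = 97.83; Q > K (proceeds reverse)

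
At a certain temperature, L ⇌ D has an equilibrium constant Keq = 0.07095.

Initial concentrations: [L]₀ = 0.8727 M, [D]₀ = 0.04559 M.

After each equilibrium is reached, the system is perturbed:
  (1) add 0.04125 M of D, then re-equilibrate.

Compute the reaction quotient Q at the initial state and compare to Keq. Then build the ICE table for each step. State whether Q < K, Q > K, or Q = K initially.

Q₀ = 0.05224; Q < K (proceeds forward)

Q₀ = 0.05224 vs Keq = 0.07095 ⇒ Q<K, forward
Step 1:
                    L           D
  Initial      0.8727     0.04559
  Change     -0.01525     0.01525
  Equil        0.8575     0.06084
  solve Keq expr → x = 0.01525; check Q = 0.07095
Then add 0.04125 M of D.
Step 2:
                    L           D
  Initial      0.8575      0.1021
  Change      0.03852    -0.03852
  Equil         0.896     0.06357
  solve Keq expr → x = -0.03852; check Q = 0.07095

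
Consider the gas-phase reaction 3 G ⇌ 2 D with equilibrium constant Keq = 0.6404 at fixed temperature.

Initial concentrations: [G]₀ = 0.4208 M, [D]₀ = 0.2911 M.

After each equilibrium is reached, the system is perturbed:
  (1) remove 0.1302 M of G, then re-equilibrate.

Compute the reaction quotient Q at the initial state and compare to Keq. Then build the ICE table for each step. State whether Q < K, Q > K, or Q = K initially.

Q₀ = 1.137 vs Keq = 0.6404 ⇒ Q>K, reverse
Step 1:
                   G          D
  I           0.4208     0.2911
  C           0.0495     -0.033
  E           0.4703     0.2581
  solve Keq expr → x = -0.0165; check Q = 0.6404
Then remove 0.1302 M of G.
Step 2:
                   G          D
  I           0.3401     0.2581
  C          0.07088   -0.04726
  E            0.411     0.2108
  solve Keq expr → x = -0.02363; check Q = 0.6404

Q₀ = 1.137; Q > K (proceeds reverse)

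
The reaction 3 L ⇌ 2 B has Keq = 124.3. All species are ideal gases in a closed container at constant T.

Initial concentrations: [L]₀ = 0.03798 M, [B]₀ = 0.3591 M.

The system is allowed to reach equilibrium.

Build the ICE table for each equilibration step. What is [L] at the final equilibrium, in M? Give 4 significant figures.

[L]_eq = 0.09408 M

Q₀ = 2354 vs Keq = 124.3 ⇒ Q>K, reverse
Step 1:
                   L          B
  I          0.03798     0.3591
  C           0.0561    -0.0374
  E          0.09408     0.3217
  solve Keq expr → x = -0.0187; check Q = 124.3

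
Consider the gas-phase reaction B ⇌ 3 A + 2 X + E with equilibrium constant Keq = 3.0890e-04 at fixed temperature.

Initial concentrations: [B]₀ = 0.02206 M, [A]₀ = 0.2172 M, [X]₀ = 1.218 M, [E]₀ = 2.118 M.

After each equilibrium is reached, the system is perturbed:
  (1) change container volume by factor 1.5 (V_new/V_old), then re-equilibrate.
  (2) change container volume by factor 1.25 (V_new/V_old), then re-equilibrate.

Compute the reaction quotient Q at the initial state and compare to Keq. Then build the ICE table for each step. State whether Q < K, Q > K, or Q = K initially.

Q₀ = 1.459; Q > K (proceeds reverse)

Q₀ = 1.459 vs Keq = 3.0890e-04 ⇒ Q>K, reverse
Step 1:
                   B          A          X          E
  I          0.02206     0.2172      1.218      2.118
  C          0.06497    -0.1949    -0.1299   -0.06497
  E          0.08703    0.02228      1.088      2.053
  solve Keq expr → x = -0.06497; check Q = 3.0890e-04
Then change container volume by factor 1.5 (V_new/V_old).
Step 2:
                   B          A          X          E
  I          0.05802    0.01485     0.7254      1.369
  C        -0.004439    0.01332   0.008879   0.004439
  E          0.05358    0.02817     0.7342      1.373
  solve Keq expr → x = 0.004439; check Q = 3.0890e-04
Then change container volume by factor 1.25 (V_new/V_old).
Step 3:
                   B          A          X          E
  I          0.04287    0.02254     0.5874      1.098
  C        -0.003038   0.009114   0.006076   0.003038
  E          0.03983    0.03165     0.5935      1.102
  solve Keq expr → x = 0.003038; check Q = 3.0890e-04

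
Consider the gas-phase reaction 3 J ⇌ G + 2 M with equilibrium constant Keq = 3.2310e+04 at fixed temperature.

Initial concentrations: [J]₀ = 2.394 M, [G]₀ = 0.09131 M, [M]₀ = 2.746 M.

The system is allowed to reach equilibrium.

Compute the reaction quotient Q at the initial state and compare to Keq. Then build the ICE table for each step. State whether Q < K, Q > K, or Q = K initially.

Q₀ = 0.05018 vs Keq = 3.2310e+04 ⇒ Q<K, forward
Step 1:
                    J           G           M
  I             2.394     0.09131       2.746
  C            -2.315      0.7717       1.543
  E           0.07891       0.863       4.289
  solve Keq expr → x = 0.7717; check Q = 3.2310e+04

Q₀ = 0.05018; Q < K (proceeds forward)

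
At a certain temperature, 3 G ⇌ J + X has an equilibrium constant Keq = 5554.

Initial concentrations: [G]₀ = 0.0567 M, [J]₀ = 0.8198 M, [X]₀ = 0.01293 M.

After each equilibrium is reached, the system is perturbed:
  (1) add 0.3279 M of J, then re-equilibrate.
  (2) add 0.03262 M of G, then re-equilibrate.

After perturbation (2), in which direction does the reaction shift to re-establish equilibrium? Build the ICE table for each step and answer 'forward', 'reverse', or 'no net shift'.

Q₀ = 58.15 vs Keq = 5554 ⇒ Q<K, forward
Step 1:
                  G         J         X
  init       0.0567    0.8198   0.01293
  Δ        -0.04085   0.01362   0.01362
  eq        0.01585    0.8334   0.02655
  solve Keq expr → x = 0.01362; check Q = 5554
Then add 0.3279 M of J.
Step 2:
                  G         J         X
  init      0.01585     1.161   0.02655
  Δ        0.001722 -5.7409e-04 -5.7409e-04
  eq        0.01757     1.161   0.02597
  solve Keq expr → x = -5.7409e-04; check Q = 5554
Then add 0.03262 M of G.
Step 3:
                  G         J         X
  init      0.05019     1.161   0.02597
  Δ        -0.03052   0.01017   0.01017
  eq        0.01968     1.171   0.03614
  solve Keq expr → x = 0.01017; check Q = 5554

Direction: forward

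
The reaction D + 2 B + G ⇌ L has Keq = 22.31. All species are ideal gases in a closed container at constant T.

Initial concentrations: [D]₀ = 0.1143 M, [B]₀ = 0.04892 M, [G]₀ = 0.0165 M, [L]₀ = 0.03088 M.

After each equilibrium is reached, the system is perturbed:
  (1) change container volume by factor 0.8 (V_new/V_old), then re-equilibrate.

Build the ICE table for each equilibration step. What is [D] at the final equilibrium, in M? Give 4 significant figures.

Q₀ = 6842 vs Keq = 22.31 ⇒ Q>K, reverse
Step 1:
                  D         B         G         L
  I          0.1143   0.04892    0.0165   0.03088
  C          0.0292   0.05839    0.0292   -0.0292
  E          0.1435    0.1073    0.0457  0.001685
  solve Keq expr → x = -0.0292; check Q = 22.31
Then change container volume by factor 0.8 (V_new/V_old).
Step 2:
                  D         B         G         L
  I          0.1794    0.1341   0.05712  0.002106
  C       -0.001658 -0.003315 -0.001658  0.001658
  E          0.1777    0.1308   0.05546  0.003763
  solve Keq expr → x = 0.001658; check Q = 22.31

[D]_eq = 0.1777 M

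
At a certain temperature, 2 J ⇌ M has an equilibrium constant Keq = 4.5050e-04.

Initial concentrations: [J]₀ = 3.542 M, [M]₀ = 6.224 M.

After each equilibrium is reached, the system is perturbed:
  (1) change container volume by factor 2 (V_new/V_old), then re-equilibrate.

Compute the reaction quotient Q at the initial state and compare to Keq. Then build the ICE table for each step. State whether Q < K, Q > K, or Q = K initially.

Q₀ = 0.4961 vs Keq = 4.5050e-04 ⇒ Q>K, reverse
Step 1:
                  J         M
  I           3.542     6.224
  C           12.22    -6.112
  E           15.77     0.112
  solve Keq expr → x = -6.112; check Q = 4.5050e-04
Then change container volume by factor 2 (V_new/V_old).
Step 2:
                  J         M
  I           7.883   0.05599
  C          0.0552   -0.0276
  E           7.938   0.02839
  solve Keq expr → x = -0.0276; check Q = 4.5050e-04

Q₀ = 0.4961; Q > K (proceeds reverse)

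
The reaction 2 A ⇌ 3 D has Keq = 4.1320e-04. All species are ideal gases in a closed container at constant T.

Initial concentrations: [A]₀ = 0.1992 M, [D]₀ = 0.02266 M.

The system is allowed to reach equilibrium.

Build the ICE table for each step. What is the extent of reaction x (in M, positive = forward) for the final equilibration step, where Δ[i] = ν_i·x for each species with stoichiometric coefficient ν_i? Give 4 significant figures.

Q₀ = 2.9323e-04 vs Keq = 4.1320e-04 ⇒ Q<K, forward
Step 1:
                  A         D
  init       0.1992   0.02266
  Δ       -0.001731  0.002597
  eq         0.1975   0.02526
  solve Keq expr → x = 8.6574e-04; check Q = 4.1320e-04

x = 8.6574e-04 M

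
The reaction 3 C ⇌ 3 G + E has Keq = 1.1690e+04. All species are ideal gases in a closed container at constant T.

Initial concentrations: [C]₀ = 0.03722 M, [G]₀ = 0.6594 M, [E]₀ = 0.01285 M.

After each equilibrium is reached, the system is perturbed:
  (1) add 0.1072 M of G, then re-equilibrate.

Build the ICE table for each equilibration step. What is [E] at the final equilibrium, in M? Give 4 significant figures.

Q₀ = 71.45 vs Keq = 1.1690e+04 ⇒ Q<K, forward
Step 1:
                   C          G          E
  I          0.03722     0.6594    0.01285
  C         -0.02867    0.02867   0.009558
  E         0.008547     0.6881    0.02241
  solve Keq expr → x = 0.009558; check Q = 1.1690e+04
Then add 0.1072 M of G.
Step 2:
                   C          G          E
  I         0.008547     0.7953    0.02241
  C         0.001254  -0.001254 -4.1811e-04
  E         0.009802      0.794    0.02199
  solve Keq expr → x = -4.1811e-04; check Q = 1.1690e+04

[E]_eq = 0.02199 M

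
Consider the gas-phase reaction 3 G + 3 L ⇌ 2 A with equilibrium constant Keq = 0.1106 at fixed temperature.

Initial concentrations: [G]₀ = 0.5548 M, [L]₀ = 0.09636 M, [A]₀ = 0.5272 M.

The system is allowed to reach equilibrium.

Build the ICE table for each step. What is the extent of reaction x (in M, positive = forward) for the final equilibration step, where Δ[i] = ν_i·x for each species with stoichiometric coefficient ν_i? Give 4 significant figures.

x = -0.1736 M

Q₀ = 1819 vs Keq = 0.1106 ⇒ Q>K, reverse
Step 1:
                    G           L           A
  I            0.5548     0.09636      0.5272
  C            0.5209      0.5209     -0.3473
  E             1.076      0.6173      0.1799
  solve Keq expr → x = -0.1736; check Q = 0.1106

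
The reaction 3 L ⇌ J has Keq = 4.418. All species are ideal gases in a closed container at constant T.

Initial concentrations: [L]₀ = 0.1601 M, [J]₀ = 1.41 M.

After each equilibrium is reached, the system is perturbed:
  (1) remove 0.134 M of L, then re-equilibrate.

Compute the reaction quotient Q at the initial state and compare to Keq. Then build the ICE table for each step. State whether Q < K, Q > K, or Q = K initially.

Q₀ = 343.6; Q > K (proceeds reverse)

Q₀ = 343.6 vs Keq = 4.418 ⇒ Q>K, reverse
Step 1:
                   L          J
  I           0.1601       1.41
  C           0.4955    -0.1652
  E           0.6556      1.245
  solve Keq expr → x = -0.1652; check Q = 4.418
Then remove 0.134 M of L.
Step 2:
                   L          J
  I           0.5216      1.245
  C           0.1265   -0.04217
  E           0.6481      1.203
  solve Keq expr → x = -0.04217; check Q = 4.418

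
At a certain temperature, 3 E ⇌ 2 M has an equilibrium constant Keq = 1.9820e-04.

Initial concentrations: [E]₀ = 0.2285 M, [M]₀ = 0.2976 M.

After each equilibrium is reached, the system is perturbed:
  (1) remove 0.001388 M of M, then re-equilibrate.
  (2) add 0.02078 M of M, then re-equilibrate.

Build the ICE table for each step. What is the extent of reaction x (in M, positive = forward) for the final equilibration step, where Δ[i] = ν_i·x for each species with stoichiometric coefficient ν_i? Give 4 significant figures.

Q₀ = 7.423 vs Keq = 1.9820e-04 ⇒ Q>K, reverse
Step 1:
                   E          M
  init        0.2285     0.2976
  Δ            0.435      -0.29
  eq          0.6635   0.007609
  solve Keq expr → x = -0.145; check Q = 1.9820e-04
Then remove 0.001388 M of M.
Step 2:
                   E          M
  init        0.6635   0.006221
  Δ         -0.00203   0.001353
  eq          0.6615   0.007574
  solve Keq expr → x = 6.7656e-04; check Q = 1.9820e-04
Then add 0.02078 M of M.
Step 3:
                   E          M
  init        0.6615    0.02835
  Δ          0.03038   -0.02025
  eq          0.6918   0.008101
  solve Keq expr → x = -0.01013; check Q = 1.9820e-04

x = -0.01013 M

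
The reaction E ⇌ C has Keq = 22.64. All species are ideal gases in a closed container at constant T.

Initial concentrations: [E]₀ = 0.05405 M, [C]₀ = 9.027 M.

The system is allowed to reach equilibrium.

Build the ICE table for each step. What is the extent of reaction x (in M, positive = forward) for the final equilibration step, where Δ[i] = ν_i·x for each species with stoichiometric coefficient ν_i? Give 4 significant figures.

Q₀ = 167 vs Keq = 22.64 ⇒ Q>K, reverse
Step 1:
                    E           C
  init        0.05405       9.027
  Δ            0.3301     -0.3301
  eq           0.3841       8.697
  solve Keq expr → x = -0.3301; check Q = 22.64

x = -0.3301 M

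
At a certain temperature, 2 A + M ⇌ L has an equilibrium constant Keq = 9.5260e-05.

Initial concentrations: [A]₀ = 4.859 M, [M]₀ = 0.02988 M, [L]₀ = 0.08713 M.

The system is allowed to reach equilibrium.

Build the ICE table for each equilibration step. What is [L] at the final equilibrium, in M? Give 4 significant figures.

[L]_eq = 2.8164e-04 M

Q₀ = 0.1235 vs Keq = 9.5260e-05 ⇒ Q>K, reverse
Step 1:
                  A         M         L
  I           4.859   0.02988   0.08713
  C          0.1737   0.08685  -0.08685
  E           5.033    0.1167 2.8164e-04
  solve Keq expr → x = -0.08685; check Q = 9.5260e-05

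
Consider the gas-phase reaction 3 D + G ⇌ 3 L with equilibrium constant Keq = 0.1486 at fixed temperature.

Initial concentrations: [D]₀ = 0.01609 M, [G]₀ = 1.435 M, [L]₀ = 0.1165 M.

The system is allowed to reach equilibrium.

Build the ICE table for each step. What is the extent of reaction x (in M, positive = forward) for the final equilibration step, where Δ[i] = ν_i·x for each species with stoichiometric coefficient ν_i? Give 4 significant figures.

x = -0.02225 M

Q₀ = 264.5 vs Keq = 0.1486 ⇒ Q>K, reverse
Step 1:
                    D           G           L
  Initial     0.01609       1.435      0.1165
  Change      0.06675     0.02225    -0.06675
  Equil       0.08284       1.457     0.04975
  solve Keq expr → x = -0.02225; check Q = 0.1486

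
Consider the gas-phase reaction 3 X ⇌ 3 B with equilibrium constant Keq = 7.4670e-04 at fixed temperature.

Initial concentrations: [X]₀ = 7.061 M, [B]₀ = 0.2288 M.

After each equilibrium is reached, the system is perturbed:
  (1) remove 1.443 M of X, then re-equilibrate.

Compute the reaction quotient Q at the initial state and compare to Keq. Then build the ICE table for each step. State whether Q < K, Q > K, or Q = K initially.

Q₀ = 3.4023e-05 vs Keq = 7.4670e-04 ⇒ Q<K, forward
Step 1:
                   X          B
  I            7.061     0.2288
  C          -0.3775     0.3775
  E            6.683     0.6063
  solve Keq expr → x = 0.1258; check Q = 7.4670e-04
Then remove 1.443 M of X.
Step 2:
                   X          B
  I             5.24     0.6063
  C             0.12      -0.12
  E             5.36     0.4863
  solve Keq expr → x = -0.04001; check Q = 7.4670e-04

Q₀ = 3.4023e-05; Q < K (proceeds forward)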